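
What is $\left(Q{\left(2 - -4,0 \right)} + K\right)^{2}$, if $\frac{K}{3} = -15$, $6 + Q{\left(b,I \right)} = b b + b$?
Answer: $81$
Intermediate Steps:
$Q{\left(b,I \right)} = -6 + b + b^{2}$ ($Q{\left(b,I \right)} = -6 + \left(b b + b\right) = -6 + \left(b^{2} + b\right) = -6 + \left(b + b^{2}\right) = -6 + b + b^{2}$)
$K = -45$ ($K = 3 \left(-15\right) = -45$)
$\left(Q{\left(2 - -4,0 \right)} + K\right)^{2} = \left(\left(-6 + \left(2 - -4\right) + \left(2 - -4\right)^{2}\right) - 45\right)^{2} = \left(\left(-6 + \left(2 + 4\right) + \left(2 + 4\right)^{2}\right) - 45\right)^{2} = \left(\left(-6 + 6 + 6^{2}\right) - 45\right)^{2} = \left(\left(-6 + 6 + 36\right) - 45\right)^{2} = \left(36 - 45\right)^{2} = \left(-9\right)^{2} = 81$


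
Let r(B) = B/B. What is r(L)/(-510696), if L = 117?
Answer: -1/510696 ≈ -1.9581e-6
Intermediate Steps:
r(B) = 1
r(L)/(-510696) = 1/(-510696) = 1*(-1/510696) = -1/510696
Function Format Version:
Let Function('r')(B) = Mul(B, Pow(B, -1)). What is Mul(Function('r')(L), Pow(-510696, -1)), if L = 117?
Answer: Rational(-1, 510696) ≈ -1.9581e-6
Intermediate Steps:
Function('r')(B) = 1
Mul(Function('r')(L), Pow(-510696, -1)) = Mul(1, Pow(-510696, -1)) = Mul(1, Rational(-1, 510696)) = Rational(-1, 510696)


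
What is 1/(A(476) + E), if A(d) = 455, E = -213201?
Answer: -1/212746 ≈ -4.7004e-6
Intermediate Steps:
1/(A(476) + E) = 1/(455 - 213201) = 1/(-212746) = -1/212746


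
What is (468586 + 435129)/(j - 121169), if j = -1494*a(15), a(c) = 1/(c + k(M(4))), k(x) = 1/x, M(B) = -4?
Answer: -53319185/7154947 ≈ -7.4521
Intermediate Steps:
a(c) = 1/(-¼ + c) (a(c) = 1/(c + 1/(-4)) = 1/(c - ¼) = 1/(-¼ + c))
j = -5976/59 (j = -5976/(-1 + 4*15) = -5976/(-1 + 60) = -5976/59 ≈ -101.29)
(468586 + 435129)/(j - 121169) = (468586 + 435129)/(-5976/59 - 121169) = 903715/(-7154947/59) = 903715*(-59/7154947) = -53319185/7154947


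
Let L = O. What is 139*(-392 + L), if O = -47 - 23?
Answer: -64218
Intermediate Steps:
O = -70
L = -70
139*(-392 + L) = 139*(-392 - 70) = 139*(-462) = -64218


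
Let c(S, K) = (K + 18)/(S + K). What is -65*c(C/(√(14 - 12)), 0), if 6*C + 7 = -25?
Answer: 1755*√2/8 ≈ 310.24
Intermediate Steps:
C = -16/3 (C = -7/6 + (⅙)*(-25) = -7/6 - 25/6 = -16/3 ≈ -5.3333)
c(S, K) = (18 + K)/(K + S)
-65*c(C/(√(14 - 12)), 0) = -65*(18 + 0)/(0 - 16/(3*√(14 - 12))) = -65*18/(0 - 16*√2/2/3) = -65*18/(0 - 8*√2/3) = -65*18/((-8*√2/3)) = -65*(-3*√2/16)*18 = -(-1755)*√2/8 = 1755*√2/8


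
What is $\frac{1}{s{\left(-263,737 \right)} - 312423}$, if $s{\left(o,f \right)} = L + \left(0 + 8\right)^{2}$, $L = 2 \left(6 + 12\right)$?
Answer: $- \frac{1}{312323} \approx -3.2018 \cdot 10^{-6}$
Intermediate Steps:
$L = 36$ ($L = 2 \cdot 18 = 36$)
$s{\left(o,f \right)} = 100$ ($s{\left(o,f \right)} = 36 + \left(0 + 8\right)^{2} = 36 + 8^{2} = 36 + 64 = 100$)
$\frac{1}{s{\left(-263,737 \right)} - 312423} = \frac{1}{100 - 312423} = \frac{1}{-312323} = - \frac{1}{312323}$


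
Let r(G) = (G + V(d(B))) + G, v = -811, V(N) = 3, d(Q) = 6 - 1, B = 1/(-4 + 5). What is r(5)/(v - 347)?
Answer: -13/1158 ≈ -0.011226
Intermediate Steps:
B = 1 (B = 1/1 = 1)
d(Q) = 5
r(G) = 3 + 2*G (r(G) = (G + 3) + G = (3 + G) + G = 3 + 2*G)
r(5)/(v - 347) = (3 + 2*5)/(-811 - 347) = (3 + 10)/(-1158) = 13*(-1/1158) = -13/1158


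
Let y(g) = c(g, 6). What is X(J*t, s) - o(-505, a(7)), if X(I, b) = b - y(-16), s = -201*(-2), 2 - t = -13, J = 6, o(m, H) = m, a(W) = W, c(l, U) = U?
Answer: 901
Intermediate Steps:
t = 15 (t = 2 - 1*(-13) = 2 + 13 = 15)
y(g) = 6
s = 402
X(I, b) = -6 + b (X(I, b) = b - 1*6 = b - 6 = -6 + b)
X(J*t, s) - o(-505, a(7)) = (-6 + 402) - 1*(-505) = 396 + 505 = 901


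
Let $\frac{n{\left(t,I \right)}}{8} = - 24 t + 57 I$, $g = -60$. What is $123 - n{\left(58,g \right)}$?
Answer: $38619$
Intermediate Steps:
$n{\left(t,I \right)} = - 192 t + 456 I$ ($n{\left(t,I \right)} = 8 \left(- 24 t + 57 I\right) = - 192 t + 456 I$)
$123 - n{\left(58,g \right)} = 123 - \left(\left(-192\right) 58 + 456 \left(-60\right)\right) = 123 - \left(-11136 - 27360\right) = 123 - -38496 = 123 + 38496 = 38619$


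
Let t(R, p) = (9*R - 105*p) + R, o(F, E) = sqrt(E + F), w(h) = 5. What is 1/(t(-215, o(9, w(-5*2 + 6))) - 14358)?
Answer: -8254/136179857 + 105*sqrt(14)/272359714 ≈ -5.9169e-5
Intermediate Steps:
t(R, p) = -105*p + 10*R (t(R, p) = (-105*p + 9*R) + R = -105*p + 10*R)
1/(t(-215, o(9, w(-5*2 + 6))) - 14358) = 1/((-105*sqrt(5 + 9) + 10*(-215)) - 14358) = 1/((-105*sqrt(14) - 2150) - 14358) = 1/((-2150 - 105*sqrt(14)) - 14358) = 1/(-16508 - 105*sqrt(14))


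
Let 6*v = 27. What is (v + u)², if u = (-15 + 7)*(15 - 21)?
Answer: 11025/4 ≈ 2756.3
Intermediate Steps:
v = 9/2 (v = (⅙)*27 = 9/2 ≈ 4.5000)
u = 48 (u = -8*(-6) = 48)
(v + u)² = (9/2 + 48)² = (105/2)² = 11025/4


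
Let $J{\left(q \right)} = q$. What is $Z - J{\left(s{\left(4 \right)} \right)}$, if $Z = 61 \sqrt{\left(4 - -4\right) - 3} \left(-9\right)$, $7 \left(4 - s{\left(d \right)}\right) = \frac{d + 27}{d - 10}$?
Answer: $- \frac{199}{42} - 549 \sqrt{5} \approx -1232.3$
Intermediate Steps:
$s{\left(d \right)} = 4 - \frac{27 + d}{7 \left(-10 + d\right)}$ ($s{\left(d \right)} = 4 - \frac{\left(d + 27\right) \frac{1}{d - 10}}{7} = 4 - \frac{\left(27 + d\right) \frac{1}{-10 + d}}{7} = 4 - \frac{\frac{1}{-10 + d} \left(27 + d\right)}{7} = 4 - \frac{27 + d}{7 \left(-10 + d\right)}$)
$Z = - 549 \sqrt{5}$ ($Z = 61 \sqrt{\left(4 + 4\right) - 3} \left(-9\right) = 61 \sqrt{8 - 3} \left(-9\right) = 61 \sqrt{5} \left(-9\right) = - 549 \sqrt{5} \approx -1227.6$)
$Z - J{\left(s{\left(4 \right)} \right)} = - 549 \sqrt{5} - \frac{-307 + 27 \cdot 4}{7 \left(-10 + 4\right)} = - 549 \sqrt{5} - \frac{-307 + 108}{7 \left(-6\right)} = - 549 \sqrt{5} - \frac{1}{7} \left(- \frac{1}{6}\right) \left(-199\right) = - 549 \sqrt{5} - \frac{199}{42} = - \frac{199}{42} - 549 \sqrt{5}$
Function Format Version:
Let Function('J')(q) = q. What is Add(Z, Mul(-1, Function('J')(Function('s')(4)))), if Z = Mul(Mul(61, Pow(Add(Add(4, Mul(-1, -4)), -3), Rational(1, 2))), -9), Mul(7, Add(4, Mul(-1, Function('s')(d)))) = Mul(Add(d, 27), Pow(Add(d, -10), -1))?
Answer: Add(Rational(-199, 42), Mul(-549, Pow(5, Rational(1, 2)))) ≈ -1232.3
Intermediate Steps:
Function('s')(d) = Add(4, Mul(Rational(-1, 7), Pow(Add(-10, d), -1), Add(27, d))) (Function('s')(d) = Add(4, Mul(Rational(-1, 7), Mul(Add(d, 27), Pow(Add(d, -10), -1)))) = Add(4, Mul(Rational(-1, 7), Mul(Add(27, d), Pow(Add(-10, d), -1)))) = Add(4, Mul(Rational(-1, 7), Mul(Pow(Add(-10, d), -1), Add(27, d)))) = Add(4, Mul(Rational(-1, 7), Pow(Add(-10, d), -1), Add(27, d))))
Z = Mul(-549, Pow(5, Rational(1, 2))) (Z = Mul(Mul(61, Pow(Add(Add(4, 4), -3), Rational(1, 2))), -9) = Mul(Mul(61, Pow(Add(8, -3), Rational(1, 2))), -9) = Mul(Mul(61, Pow(5, Rational(1, 2))), -9) = Mul(-549, Pow(5, Rational(1, 2))) ≈ -1227.6)
Add(Z, Mul(-1, Function('J')(Function('s')(4)))) = Add(Mul(-549, Pow(5, Rational(1, 2))), Mul(-1, Mul(Rational(1, 7), Pow(Add(-10, 4), -1), Add(-307, Mul(27, 4))))) = Add(Mul(-549, Pow(5, Rational(1, 2))), Mul(-1, Mul(Rational(1, 7), Pow(-6, -1), Add(-307, 108)))) = Add(Mul(-549, Pow(5, Rational(1, 2))), Mul(-1, Mul(Rational(1, 7), Rational(-1, 6), -199))) = Add(Mul(-549, Pow(5, Rational(1, 2))), Mul(-1, Rational(199, 42))) = Add(Mul(-549, Pow(5, Rational(1, 2))), Rational(-199, 42)) = Add(Rational(-199, 42), Mul(-549, Pow(5, Rational(1, 2))))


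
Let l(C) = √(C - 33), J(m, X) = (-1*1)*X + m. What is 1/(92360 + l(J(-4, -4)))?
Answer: 92360/8530369633 - I*√33/8530369633 ≈ 1.0827e-5 - 6.7342e-10*I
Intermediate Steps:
J(m, X) = m - X (J(m, X) = -X + m = m - X)
l(C) = √(-33 + C)
1/(92360 + l(J(-4, -4))) = 1/(92360 + √(-33 + (-4 - 1*(-4)))) = 1/(92360 + √(-33 + (-4 + 4))) = 1/(92360 + √(-33 + 0)) = 1/(92360 + √(-33)) = 1/(92360 + I*√33)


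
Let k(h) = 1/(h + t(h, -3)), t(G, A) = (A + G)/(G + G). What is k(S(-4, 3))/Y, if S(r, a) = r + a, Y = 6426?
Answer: 1/6426 ≈ 0.00015562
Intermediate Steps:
S(r, a) = a + r
t(G, A) = (A + G)/(2*G) (t(G, A) = (A + G)/((2*G)) = (A + G)*(1/(2*G)) = (A + G)/(2*G))
k(h) = 1/(h + (-3 + h)/(2*h))
k(S(-4, 3))/Y = (2*(3 - 4)/(-3 + (3 - 4) + 2*(3 - 4)**2))/6426 = (2*(-1)/(-3 - 1 + 2*(-1)**2))*(1/6426) = (2*(-1)/(-3 - 1 + 2*1))*(1/6426) = (2*(-1)/(-3 - 1 + 2))*(1/6426) = (2*(-1)/(-2))*(1/6426) = (2*(-1)*(-1/2))*(1/6426) = 1*(1/6426) = 1/6426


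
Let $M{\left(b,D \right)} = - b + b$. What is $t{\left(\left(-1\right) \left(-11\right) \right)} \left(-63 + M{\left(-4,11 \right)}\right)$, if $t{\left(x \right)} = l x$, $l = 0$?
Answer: $0$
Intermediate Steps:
$M{\left(b,D \right)} = 0$
$t{\left(x \right)} = 0$ ($t{\left(x \right)} = 0 x = 0$)
$t{\left(\left(-1\right) \left(-11\right) \right)} \left(-63 + M{\left(-4,11 \right)}\right) = 0 \left(-63 + 0\right) = 0 \left(-63\right) = 0$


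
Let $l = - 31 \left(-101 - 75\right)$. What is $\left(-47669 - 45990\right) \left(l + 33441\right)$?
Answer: $-3643054123$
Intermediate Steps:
$l = 5456$ ($l = \left(-31\right) \left(-176\right) = 5456$)
$\left(-47669 - 45990\right) \left(l + 33441\right) = \left(-47669 - 45990\right) \left(5456 + 33441\right) = \left(-93659\right) 38897 = -3643054123$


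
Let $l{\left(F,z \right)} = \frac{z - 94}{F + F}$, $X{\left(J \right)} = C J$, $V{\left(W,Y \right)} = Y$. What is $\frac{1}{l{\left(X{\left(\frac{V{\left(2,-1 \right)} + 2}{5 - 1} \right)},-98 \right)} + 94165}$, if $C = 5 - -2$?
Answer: $\frac{7}{658771} \approx 1.0626 \cdot 10^{-5}$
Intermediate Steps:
$C = 7$ ($C = 5 + 2 = 7$)
$X{\left(J \right)} = 7 J$
$l{\left(F,z \right)} = \frac{-94 + z}{2 F}$
$\frac{1}{l{\left(X{\left(\frac{V{\left(2,-1 \right)} + 2}{5 - 1} \right)},-98 \right)} + 94165} = \frac{1}{\frac{-94 - 98}{2 \cdot 7 \frac{-1 + 2}{5 - 1}} + 94165} = \frac{1}{\frac{1}{2} \frac{1}{7 \cdot 1 \cdot \frac{1}{4}} \left(-192\right) + 94165} = \frac{1}{\frac{1}{2} \frac{1}{7 \cdot \frac{1}{4}} \left(-192\right) + 94165} = \frac{1}{\frac{1}{2} \frac{1}{\frac{7}{4}} \left(-192\right) + 94165} = \frac{1}{\frac{1}{2} \cdot \frac{4}{7} \left(-192\right) + 94165} = \frac{1}{- \frac{384}{7} + 94165} = \frac{1}{\frac{658771}{7}} = \frac{7}{658771}$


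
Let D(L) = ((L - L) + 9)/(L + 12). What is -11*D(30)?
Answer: -33/14 ≈ -2.3571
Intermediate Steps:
D(L) = 9/(12 + L) (D(L) = (0 + 9)/(12 + L) = 9/(12 + L))
-11*D(30) = -99/(12 + 30) = -99/42 = -11*3/14 = -33/14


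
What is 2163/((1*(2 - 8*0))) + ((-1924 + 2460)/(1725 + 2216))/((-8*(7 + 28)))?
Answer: 298353271/275870 ≈ 1081.5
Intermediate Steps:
2163/((1*(2 - 8*0))) + ((-1924 + 2460)/(1725 + 2216))/((-8*(7 + 28))) = 2163/((1*(2 + 0))) + (536/3941)/((-8*35)) = 2163/((1*2)) + (536*(1/3941))/(-280) = 2163/2 + (536/3941)*(-1/280) = 2163*(½) - 67/137935 = 2163/2 - 67/137935 = 298353271/275870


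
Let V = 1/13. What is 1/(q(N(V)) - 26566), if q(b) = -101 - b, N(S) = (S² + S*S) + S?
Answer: -169/4506738 ≈ -3.7499e-5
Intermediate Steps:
V = 1/13 ≈ 0.076923
N(S) = S + 2*S² (N(S) = (S² + S²) + S = 2*S² + S = S + 2*S²)
1/(q(N(V)) - 26566) = 1/((-101 - (1 + 2*(1/13))/13) - 26566) = 1/((-101 - (1 + 2/13)/13) - 26566) = 1/((-101 - 15/(13*13)) - 26566) = 1/((-101 - 1*15/169) - 26566) = 1/((-101 - 15/169) - 26566) = 1/(-17084/169 - 26566) = 1/(-4506738/169) = -169/4506738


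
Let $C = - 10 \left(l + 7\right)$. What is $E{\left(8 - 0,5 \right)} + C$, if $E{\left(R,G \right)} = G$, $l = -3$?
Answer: $-35$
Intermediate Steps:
$C = -40$ ($C = - 10 \left(-3 + 7\right) = \left(-10\right) 4 = -40$)
$E{\left(8 - 0,5 \right)} + C = 5 - 40 = -35$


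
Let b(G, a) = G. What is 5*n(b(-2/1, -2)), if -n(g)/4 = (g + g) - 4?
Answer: 160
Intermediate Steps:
n(g) = 16 - 8*g (n(g) = -4*((g + g) - 4) = -4*(2*g - 4) = -4*(-4 + 2*g) = 16 - 8*g)
5*n(b(-2/1, -2)) = 5*(16 - (-16)/1) = 5*(16 - (-16)) = 5*(16 - 8*(-2)) = 5*(16 + 16) = 5*32 = 160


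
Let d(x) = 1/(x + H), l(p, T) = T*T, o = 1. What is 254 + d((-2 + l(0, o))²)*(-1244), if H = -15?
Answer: 2400/7 ≈ 342.86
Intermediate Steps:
l(p, T) = T²
d(x) = 1/(-15 + x) (d(x) = 1/(x - 15) = 1/(-15 + x))
254 + d((-2 + l(0, o))²)*(-1244) = 254 - 1244/(-15 + (-2 + 1²)²) = 254 - 1244/(-15 + (-2 + 1)²) = 254 - 1244/(-15 + (-1)²) = 254 - 1244/(-15 + 1) = 254 - 1244/(-14) = 254 - 1/14*(-1244) = 254 + 622/7 = 2400/7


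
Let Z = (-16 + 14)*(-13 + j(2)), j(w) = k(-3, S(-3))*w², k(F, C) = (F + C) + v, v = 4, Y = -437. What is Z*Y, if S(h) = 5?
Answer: 9614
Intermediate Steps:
k(F, C) = 4 + C + F (k(F, C) = (F + C) + 4 = (C + F) + 4 = 4 + C + F)
j(w) = 6*w² (j(w) = (4 + 5 - 3)*w² = 6*w²)
Z = -22 (Z = (-16 + 14)*(-13 + 6*2²) = -2*(-13 + 6*4) = -2*(-13 + 24) = -2*11 = -22)
Z*Y = -22*(-437) = 9614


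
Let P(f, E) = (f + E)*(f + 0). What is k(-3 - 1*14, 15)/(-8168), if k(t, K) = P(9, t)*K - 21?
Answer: 1101/8168 ≈ 0.13479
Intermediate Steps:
P(f, E) = f*(E + f) (P(f, E) = (E + f)*f = f*(E + f))
k(t, K) = -21 + K*(81 + 9*t) (k(t, K) = (9*(t + 9))*K - 21 = (9*(9 + t))*K - 21 = (81 + 9*t)*K - 21 = K*(81 + 9*t) - 21 = -21 + K*(81 + 9*t))
k(-3 - 1*14, 15)/(-8168) = (-21 + 9*15*(9 + (-3 - 1*14)))/(-8168) = (-21 + 9*15*(9 + (-3 - 14)))*(-1/8168) = (-21 + 9*15*(9 - 17))*(-1/8168) = (-21 + 9*15*(-8))*(-1/8168) = (-21 - 1080)*(-1/8168) = -1101*(-1/8168) = 1101/8168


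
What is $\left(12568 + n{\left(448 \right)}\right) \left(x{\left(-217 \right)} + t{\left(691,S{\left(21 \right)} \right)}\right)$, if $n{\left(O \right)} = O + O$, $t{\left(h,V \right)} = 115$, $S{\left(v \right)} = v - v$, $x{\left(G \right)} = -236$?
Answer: $-1629144$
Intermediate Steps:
$S{\left(v \right)} = 0$
$n{\left(O \right)} = 2 O$
$\left(12568 + n{\left(448 \right)}\right) \left(x{\left(-217 \right)} + t{\left(691,S{\left(21 \right)} \right)}\right) = \left(12568 + 2 \cdot 448\right) \left(-236 + 115\right) = \left(12568 + 896\right) \left(-121\right) = 13464 \left(-121\right) = -1629144$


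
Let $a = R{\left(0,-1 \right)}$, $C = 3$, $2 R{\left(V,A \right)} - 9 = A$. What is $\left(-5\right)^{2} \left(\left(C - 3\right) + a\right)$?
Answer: $100$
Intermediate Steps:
$R{\left(V,A \right)} = \frac{9}{2} + \frac{A}{2}$
$a = 4$ ($a = \frac{9}{2} + \frac{1}{2} \left(-1\right) = \frac{9}{2} - \frac{1}{2} = 4$)
$\left(-5\right)^{2} \left(\left(C - 3\right) + a\right) = \left(-5\right)^{2} \left(\left(3 - 3\right) + 4\right) = 25 \left(0 + 4\right) = 25 \cdot 4 = 100$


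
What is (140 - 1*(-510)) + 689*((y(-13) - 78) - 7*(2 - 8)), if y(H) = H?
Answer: -33111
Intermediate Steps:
(140 - 1*(-510)) + 689*((y(-13) - 78) - 7*(2 - 8)) = (140 - 1*(-510)) + 689*((-13 - 78) - 7*(2 - 8)) = (140 + 510) + 689*(-91 - 7*(-6)) = 650 + 689*(-91 + 42) = 650 + 689*(-49) = 650 - 33761 = -33111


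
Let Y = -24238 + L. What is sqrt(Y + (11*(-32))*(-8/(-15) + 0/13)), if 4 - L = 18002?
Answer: 2*I*sqrt(2386335)/15 ≈ 205.97*I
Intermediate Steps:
L = -17998 (L = 4 - 1*18002 = 4 - 18002 = -17998)
Y = -42236 (Y = -24238 - 17998 = -42236)
sqrt(Y + (11*(-32))*(-8/(-15) + 0/13)) = sqrt(-42236 + (11*(-32))*(-8/(-15) + 0/13)) = sqrt(-42236 - 352*(-8*(-1/15) + 0*(1/13))) = sqrt(-42236 - 352*(8/15 + 0)) = sqrt(-42236 - 352*8/15) = sqrt(-42236 - 2816/15) = sqrt(-636356/15) = 2*I*sqrt(2386335)/15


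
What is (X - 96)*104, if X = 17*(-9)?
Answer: -25896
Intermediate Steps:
X = -153
(X - 96)*104 = (-153 - 96)*104 = -249*104 = -25896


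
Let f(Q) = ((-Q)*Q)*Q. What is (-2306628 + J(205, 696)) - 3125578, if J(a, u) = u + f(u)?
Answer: -342585046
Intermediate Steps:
f(Q) = -Q³ (f(Q) = (-Q²)*Q = -Q³)
J(a, u) = u - u³
(-2306628 + J(205, 696)) - 3125578 = (-2306628 + (696 - 1*696³)) - 3125578 = (-2306628 + (696 - 1*337153536)) - 3125578 = (-2306628 + (696 - 337153536)) - 3125578 = (-2306628 - 337152840) - 3125578 = -339459468 - 3125578 = -342585046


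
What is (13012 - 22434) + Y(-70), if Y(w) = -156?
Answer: -9578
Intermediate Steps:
(13012 - 22434) + Y(-70) = (13012 - 22434) - 156 = -9422 - 156 = -9578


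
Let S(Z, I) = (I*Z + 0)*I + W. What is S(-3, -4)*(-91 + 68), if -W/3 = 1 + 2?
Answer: 1311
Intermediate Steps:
W = -9 (W = -3*(1 + 2) = -3*3 = -9)
S(Z, I) = -9 + Z*I² (S(Z, I) = (I*Z + 0)*I - 9 = (I*Z)*I - 9 = Z*I² - 9 = -9 + Z*I²)
S(-3, -4)*(-91 + 68) = (-9 - 3*(-4)²)*(-91 + 68) = (-9 - 3*16)*(-23) = (-9 - 48)*(-23) = -57*(-23) = 1311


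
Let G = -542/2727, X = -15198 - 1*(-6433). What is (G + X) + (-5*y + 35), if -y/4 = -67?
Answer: -27461432/2727 ≈ -10070.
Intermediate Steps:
y = 268 (y = -4*(-67) = 268)
X = -8765 (X = -15198 + 6433 = -8765)
G = -542/2727 (G = -542*1/2727 = -542/2727 ≈ -0.19875)
(G + X) + (-5*y + 35) = (-542/2727 - 8765) + (-5*268 + 35) = -23902697/2727 + (-1340 + 35) = -23902697/2727 - 1305 = -27461432/2727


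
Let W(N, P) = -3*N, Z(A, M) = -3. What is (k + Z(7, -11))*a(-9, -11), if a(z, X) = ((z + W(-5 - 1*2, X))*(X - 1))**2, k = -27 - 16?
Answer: -953856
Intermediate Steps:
k = -43
a(z, X) = (-1 + X)**2*(21 + z)**2 (a(z, X) = ((z - 3*(-5 - 1*2))*(X - 1))**2 = ((z - 3*(-5 - 2))*(-1 + X))**2 = ((z - 3*(-7))*(-1 + X))**2 = ((z + 21)*(-1 + X))**2 = ((21 + z)*(-1 + X))**2 = ((-1 + X)*(21 + z))**2 = (-1 + X)**2*(21 + z)**2)
(k + Z(7, -11))*a(-9, -11) = (-43 - 3)*((-1 - 11)**2*(21 - 9)**2) = -46*(-12)**2*12**2 = -6624*144 = -46*20736 = -953856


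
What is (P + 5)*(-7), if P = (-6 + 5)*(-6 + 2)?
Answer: -63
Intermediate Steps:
P = 4 (P = -1*(-4) = 4)
(P + 5)*(-7) = (4 + 5)*(-7) = 9*(-7) = -63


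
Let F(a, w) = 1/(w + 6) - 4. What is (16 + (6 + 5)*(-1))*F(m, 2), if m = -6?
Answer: -155/8 ≈ -19.375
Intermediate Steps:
F(a, w) = -4 + 1/(6 + w) (F(a, w) = 1/(6 + w) - 4 = -4 + 1/(6 + w))
(16 + (6 + 5)*(-1))*F(m, 2) = (16 + (6 + 5)*(-1))*((-23 - 4*2)/(6 + 2)) = (16 + 11*(-1))*((-23 - 8)/8) = (16 - 11)*((⅛)*(-31)) = 5*(-31/8) = -155/8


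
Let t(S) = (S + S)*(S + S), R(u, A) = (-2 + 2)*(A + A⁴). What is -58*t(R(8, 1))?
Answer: 0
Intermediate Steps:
R(u, A) = 0 (R(u, A) = 0*(A + A⁴) = 0)
t(S) = 4*S² (t(S) = (2*S)*(2*S) = 4*S²)
-58*t(R(8, 1)) = -232*0² = -232*0 = -58*0 = 0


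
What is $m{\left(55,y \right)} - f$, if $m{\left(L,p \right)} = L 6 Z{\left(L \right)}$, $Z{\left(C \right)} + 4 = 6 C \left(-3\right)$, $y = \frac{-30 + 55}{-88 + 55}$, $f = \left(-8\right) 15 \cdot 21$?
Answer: $-325500$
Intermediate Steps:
$f = -2520$ ($f = \left(-120\right) 21 = -2520$)
$y = - \frac{25}{33}$ ($y = \frac{25}{-33} = 25 \left(- \frac{1}{33}\right) = - \frac{25}{33} \approx -0.75758$)
$Z{\left(C \right)} = -4 - 18 C$ ($Z{\left(C \right)} = -4 + 6 C \left(-3\right) = -4 - 18 C$)
$m{\left(L,p \right)} = 6 L \left(-4 - 18 L\right)$ ($m{\left(L,p \right)} = L 6 \left(-4 - 18 L\right) = 6 L \left(-4 - 18 L\right)$)
$m{\left(55,y \right)} - f = \left(-12\right) 55 \left(2 + 9 \cdot 55\right) - -2520 = \left(-12\right) 55 \left(2 + 495\right) + 2520 = \left(-12\right) 55 \cdot 497 + 2520 = -328020 + 2520 = -325500$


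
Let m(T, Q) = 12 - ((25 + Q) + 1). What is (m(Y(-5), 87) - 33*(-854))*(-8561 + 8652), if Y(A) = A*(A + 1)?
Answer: 2555371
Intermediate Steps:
Y(A) = A*(1 + A)
m(T, Q) = -14 - Q (m(T, Q) = 12 - (26 + Q) = 12 + (-26 - Q) = -14 - Q)
(m(Y(-5), 87) - 33*(-854))*(-8561 + 8652) = ((-14 - 1*87) - 33*(-854))*(-8561 + 8652) = ((-14 - 87) + 28182)*91 = (-101 + 28182)*91 = 28081*91 = 2555371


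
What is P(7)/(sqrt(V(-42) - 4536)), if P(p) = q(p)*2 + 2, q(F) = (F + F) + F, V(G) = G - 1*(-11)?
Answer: -44*I*sqrt(4567)/4567 ≈ -0.65108*I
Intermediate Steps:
V(G) = 11 + G (V(G) = G + 11 = 11 + G)
q(F) = 3*F (q(F) = 2*F + F = 3*F)
P(p) = 2 + 6*p (P(p) = (3*p)*2 + 2 = 6*p + 2 = 2 + 6*p)
P(7)/(sqrt(V(-42) - 4536)) = (2 + 6*7)/(sqrt((11 - 42) - 4536)) = (2 + 42)/(sqrt(-31 - 4536)) = 44/(sqrt(-4567)) = 44/((I*sqrt(4567))) = 44*(-I*sqrt(4567)/4567) = -44*I*sqrt(4567)/4567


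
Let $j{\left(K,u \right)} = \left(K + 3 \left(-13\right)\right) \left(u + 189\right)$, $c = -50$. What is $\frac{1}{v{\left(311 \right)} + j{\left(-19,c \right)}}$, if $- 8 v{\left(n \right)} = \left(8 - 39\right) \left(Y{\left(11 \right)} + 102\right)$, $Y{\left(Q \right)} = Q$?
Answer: $- \frac{8}{60993} \approx -0.00013116$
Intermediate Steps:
$j{\left(K,u \right)} = \left(-39 + K\right) \left(189 + u\right)$ ($j{\left(K,u \right)} = \left(K - 39\right) \left(189 + u\right) = \left(-39 + K\right) \left(189 + u\right)$)
$v{\left(n \right)} = \frac{3503}{8}$ ($v{\left(n \right)} = - \frac{\left(8 - 39\right) \left(11 + 102\right)}{8} = - \frac{\left(-31\right) 113}{8} = \left(- \frac{1}{8}\right) \left(-3503\right) = \frac{3503}{8}$)
$\frac{1}{v{\left(311 \right)} + j{\left(-19,c \right)}} = \frac{1}{\frac{3503}{8} - 8062} = \frac{1}{- \frac{60993}{8}} = - \frac{8}{60993}$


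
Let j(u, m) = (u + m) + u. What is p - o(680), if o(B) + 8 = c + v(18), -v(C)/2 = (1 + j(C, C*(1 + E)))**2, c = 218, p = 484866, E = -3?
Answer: 484658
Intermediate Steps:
j(u, m) = m + 2*u (j(u, m) = (m + u) + u = m + 2*u)
v(C) = -2 (v(C) = -2*(1 + (C*(1 - 3) + 2*C))**2 = -2*(1 + (C*(-2) + 2*C))**2 = -2*(1 + (-2*C + 2*C))**2 = -2*(1 + 0)**2 = -2*1**2 = -2*1 = -2)
o(B) = 208 (o(B) = -8 + (218 - 2) = -8 + 216 = 208)
p - o(680) = 484866 - 1*208 = 484866 - 208 = 484658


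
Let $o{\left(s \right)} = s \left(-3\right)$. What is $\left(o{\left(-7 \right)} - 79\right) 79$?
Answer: $-4582$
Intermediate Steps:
$o{\left(s \right)} = - 3 s$
$\left(o{\left(-7 \right)} - 79\right) 79 = \left(\left(-3\right) \left(-7\right) - 79\right) 79 = \left(21 - 79\right) 79 = \left(-58\right) 79 = -4582$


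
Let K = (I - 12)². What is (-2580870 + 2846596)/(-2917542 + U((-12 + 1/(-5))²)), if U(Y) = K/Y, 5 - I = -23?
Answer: -494383223/5428083691 ≈ -0.091079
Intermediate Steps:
I = 28 (I = 5 - 1*(-23) = 5 + 23 = 28)
K = 256 (K = (28 - 12)² = 16² = 256)
U(Y) = 256/Y
(-2580870 + 2846596)/(-2917542 + U((-12 + 1/(-5))²)) = (-2580870 + 2846596)/(-2917542 + 256/((-12 + 1/(-5))²)) = 265726/(-2917542 + 256/((-12 - ⅕)²)) = 265726/(-2917542 + 256/((-61/5)²)) = 265726/(-2917542 + 256/(3721/25)) = 265726/(-2917542 + 256*(25/3721)) = 265726/(-2917542 + 6400/3721) = 265726/(-10856167382/3721) = 265726*(-3721/10856167382) = -494383223/5428083691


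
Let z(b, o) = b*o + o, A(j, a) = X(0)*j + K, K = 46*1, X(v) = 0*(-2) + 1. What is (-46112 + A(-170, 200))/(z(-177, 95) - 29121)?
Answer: 46236/45841 ≈ 1.0086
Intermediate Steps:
X(v) = 1 (X(v) = 0 + 1 = 1)
K = 46
A(j, a) = 46 + j (A(j, a) = 1*j + 46 = j + 46 = 46 + j)
z(b, o) = o + b*o
(-46112 + A(-170, 200))/(z(-177, 95) - 29121) = (-46112 + (46 - 170))/(95*(1 - 177) - 29121) = (-46112 - 124)/(95*(-176) - 29121) = -46236/(-16720 - 29121) = -46236/(-45841) = -46236*(-1/45841) = 46236/45841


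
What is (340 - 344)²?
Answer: 16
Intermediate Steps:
(340 - 344)² = (-4)² = 16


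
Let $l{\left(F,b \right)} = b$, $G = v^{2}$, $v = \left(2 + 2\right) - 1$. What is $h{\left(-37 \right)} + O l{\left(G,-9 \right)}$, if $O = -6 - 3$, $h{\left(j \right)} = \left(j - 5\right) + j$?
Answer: $2$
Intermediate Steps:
$h{\left(j \right)} = -5 + 2 j$ ($h{\left(j \right)} = \left(-5 + j\right) + j = -5 + 2 j$)
$v = 3$ ($v = 4 - 1 = 3$)
$O = -9$ ($O = -6 - 3 = -9$)
$G = 9$ ($G = 3^{2} = 9$)
$h{\left(-37 \right)} + O l{\left(G,-9 \right)} = \left(-5 + 2 \left(-37\right)\right) - -81 = \left(-5 - 74\right) + 81 = -79 + 81 = 2$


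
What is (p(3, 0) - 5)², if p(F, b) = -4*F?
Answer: 289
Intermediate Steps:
(p(3, 0) - 5)² = (-4*3 - 5)² = (-12 - 5)² = (-17)² = 289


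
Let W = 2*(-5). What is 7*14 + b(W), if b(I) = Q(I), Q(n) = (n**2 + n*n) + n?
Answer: 288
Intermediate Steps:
Q(n) = n + 2*n**2 (Q(n) = (n**2 + n**2) + n = 2*n**2 + n = n + 2*n**2)
W = -10
b(I) = I*(1 + 2*I)
7*14 + b(W) = 7*14 - 10*(1 + 2*(-10)) = 98 - 10*(1 - 20) = 98 - 10*(-19) = 98 + 190 = 288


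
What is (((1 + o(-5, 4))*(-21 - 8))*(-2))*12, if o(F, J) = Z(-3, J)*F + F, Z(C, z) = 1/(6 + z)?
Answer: -3132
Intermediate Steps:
o(F, J) = F + F/(6 + J) (o(F, J) = F/(6 + J) + F = F + F/(6 + J))
(((1 + o(-5, 4))*(-21 - 8))*(-2))*12 = (((1 - 5*(7 + 4)/(6 + 4))*(-21 - 8))*(-2))*12 = (((1 - 5*11/10)*(-29))*(-2))*12 = (((1 - 5*1/10*11)*(-29))*(-2))*12 = (((1 - 11/2)*(-29))*(-2))*12 = (-9/2*(-29)*(-2))*12 = ((261/2)*(-2))*12 = -261*12 = -3132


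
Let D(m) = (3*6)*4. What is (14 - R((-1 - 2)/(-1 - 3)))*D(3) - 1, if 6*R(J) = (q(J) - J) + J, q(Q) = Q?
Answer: 998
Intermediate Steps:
R(J) = J/6 (R(J) = ((J - J) + J)/6 = (0 + J)/6 = J/6)
D(m) = 72 (D(m) = 18*4 = 72)
(14 - R((-1 - 2)/(-1 - 3)))*D(3) - 1 = (14 - (-1 - 2)/(-1 - 3)/6)*72 - 1 = (14 - (-3/(-4))/6)*72 - 1 = (14 - (-3*(-¼))/6)*72 - 1 = (14 - 3/(6*4))*72 - 1 = (14 - 1*⅛)*72 - 1 = (14 - ⅛)*72 - 1 = (111/8)*72 - 1 = 999 - 1 = 998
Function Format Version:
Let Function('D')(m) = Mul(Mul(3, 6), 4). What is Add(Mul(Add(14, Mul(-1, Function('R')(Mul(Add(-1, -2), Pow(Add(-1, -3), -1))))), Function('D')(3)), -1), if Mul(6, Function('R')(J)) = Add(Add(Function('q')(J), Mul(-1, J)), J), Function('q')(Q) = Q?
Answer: 998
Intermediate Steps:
Function('R')(J) = Mul(Rational(1, 6), J) (Function('R')(J) = Mul(Rational(1, 6), Add(Add(J, Mul(-1, J)), J)) = Mul(Rational(1, 6), Add(0, J)) = Mul(Rational(1, 6), J))
Function('D')(m) = 72 (Function('D')(m) = Mul(18, 4) = 72)
Add(Mul(Add(14, Mul(-1, Function('R')(Mul(Add(-1, -2), Pow(Add(-1, -3), -1))))), Function('D')(3)), -1) = Add(Mul(Add(14, Mul(-1, Mul(Rational(1, 6), Mul(Add(-1, -2), Pow(Add(-1, -3), -1))))), 72), -1) = Add(Mul(Add(14, Mul(-1, Mul(Rational(1, 6), Mul(-3, Pow(-4, -1))))), 72), -1) = Add(Mul(Add(14, Mul(-1, Mul(Rational(1, 6), Mul(-3, Rational(-1, 4))))), 72), -1) = Add(Mul(Add(14, Mul(-1, Mul(Rational(1, 6), Rational(3, 4)))), 72), -1) = Add(Mul(Add(14, Mul(-1, Rational(1, 8))), 72), -1) = Add(Mul(Add(14, Rational(-1, 8)), 72), -1) = Add(Mul(Rational(111, 8), 72), -1) = Add(999, -1) = 998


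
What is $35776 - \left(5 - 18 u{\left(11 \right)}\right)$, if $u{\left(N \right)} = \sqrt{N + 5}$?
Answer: $35843$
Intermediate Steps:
$u{\left(N \right)} = \sqrt{5 + N}$
$35776 - \left(5 - 18 u{\left(11 \right)}\right) = 35776 - \left(5 - 18 \sqrt{5 + 11}\right) = 35776 - \left(5 - 18 \sqrt{16}\right) = 35776 - \left(5 - 72\right) = 35776 - -67 = 35776 + 67 = 35843$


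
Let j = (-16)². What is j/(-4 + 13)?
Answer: 256/9 ≈ 28.444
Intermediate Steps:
j = 256
j/(-4 + 13) = 256/(-4 + 13) = 256/9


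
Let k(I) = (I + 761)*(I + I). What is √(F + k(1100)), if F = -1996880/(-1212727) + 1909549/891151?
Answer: √4781874203529551166108885011131/1080722878777 ≈ 2023.4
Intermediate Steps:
k(I) = 2*I*(761 + I) (k(I) = (761 + I)*(2*I) = 2*I*(761 + I))
F = 4095283239003/1080722878777 (F = -1996880*(-1/1212727) + 1909549*(1/891151) = 1996880/1212727 + 1909549/891151 = 4095283239003/1080722878777 ≈ 3.7894)
√(F + k(1100)) = √(4095283239003/1080722878777 + 2*1100*(761 + 1100)) = √(4095283239003/1080722878777 + 2*1100*1861) = √(4095283239003/1080722878777 + 4094200) = √(4424699705572032403/1080722878777) = √4781874203529551166108885011131/1080722878777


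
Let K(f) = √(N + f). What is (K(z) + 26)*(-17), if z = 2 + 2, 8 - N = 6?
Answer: -442 - 17*√6 ≈ -483.64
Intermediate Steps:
N = 2 (N = 8 - 1*6 = 8 - 6 = 2)
z = 4
K(f) = √(2 + f)
(K(z) + 26)*(-17) = (√(2 + 4) + 26)*(-17) = (√6 + 26)*(-17) = (26 + √6)*(-17) = -442 - 17*√6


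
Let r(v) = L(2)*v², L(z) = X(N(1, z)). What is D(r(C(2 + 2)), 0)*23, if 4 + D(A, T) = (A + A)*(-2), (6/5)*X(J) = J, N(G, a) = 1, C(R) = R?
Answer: -3956/3 ≈ -1318.7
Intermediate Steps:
X(J) = 5*J/6
L(z) = ⅚ (L(z) = (⅚)*1 = ⅚)
r(v) = 5*v²/6
D(A, T) = -4 - 4*A (D(A, T) = -4 + (A + A)*(-2) = -4 + (2*A)*(-2) = -4 - 4*A)
D(r(C(2 + 2)), 0)*23 = (-4 - 10*(2 + 2)²/3)*23 = (-4 - 10*4²/3)*23 = (-4 - 10*16/3)*23 = (-4 - 4*40/3)*23 = (-4 - 160/3)*23 = -172/3*23 = -3956/3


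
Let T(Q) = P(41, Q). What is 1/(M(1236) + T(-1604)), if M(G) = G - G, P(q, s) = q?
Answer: 1/41 ≈ 0.024390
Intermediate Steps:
M(G) = 0
T(Q) = 41
1/(M(1236) + T(-1604)) = 1/(0 + 41) = 1/41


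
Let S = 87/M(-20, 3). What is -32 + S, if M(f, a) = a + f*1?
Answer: -631/17 ≈ -37.118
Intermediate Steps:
M(f, a) = a + f
S = -87/17 (S = 87/(3 - 20) = 87/(-17) = 87*(-1/17) = -87/17 ≈ -5.1176)
-32 + S = -32 - 87/17 = -631/17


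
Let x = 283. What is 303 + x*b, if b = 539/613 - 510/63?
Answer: -22387634/12873 ≈ -1739.1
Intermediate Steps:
b = -92891/12873 (b = 539*(1/613) - 510*1/63 = 539/613 - 170/21 = -92891/12873 ≈ -7.2160)
303 + x*b = 303 + 283*(-92891/12873) = 303 - 26288153/12873 = -22387634/12873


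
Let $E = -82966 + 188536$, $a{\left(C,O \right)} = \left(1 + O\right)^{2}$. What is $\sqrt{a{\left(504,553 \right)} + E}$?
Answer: $\sqrt{412486} \approx 642.25$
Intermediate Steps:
$E = 105570$
$\sqrt{a{\left(504,553 \right)} + E} = \sqrt{\left(1 + 553\right)^{2} + 105570} = \sqrt{554^{2} + 105570} = \sqrt{306916 + 105570} = \sqrt{412486}$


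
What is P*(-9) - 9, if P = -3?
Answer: 18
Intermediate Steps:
P*(-9) - 9 = -3*(-9) - 9 = 27 - 9 = 18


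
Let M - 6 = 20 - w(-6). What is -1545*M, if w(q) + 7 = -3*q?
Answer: -23175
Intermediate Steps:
w(q) = -7 - 3*q
M = 15 (M = 6 + (20 - (-7 - 3*(-6))) = 6 + (20 - (-7 + 18)) = 6 + (20 - 1*11) = 6 + (20 - 11) = 6 + 9 = 15)
-1545*M = -1545*15 = -23175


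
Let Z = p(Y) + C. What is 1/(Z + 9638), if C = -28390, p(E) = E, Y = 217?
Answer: -1/18535 ≈ -5.3952e-5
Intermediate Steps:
Z = -28173 (Z = 217 - 28390 = -28173)
1/(Z + 9638) = 1/(-28173 + 9638) = 1/(-18535) = -1/18535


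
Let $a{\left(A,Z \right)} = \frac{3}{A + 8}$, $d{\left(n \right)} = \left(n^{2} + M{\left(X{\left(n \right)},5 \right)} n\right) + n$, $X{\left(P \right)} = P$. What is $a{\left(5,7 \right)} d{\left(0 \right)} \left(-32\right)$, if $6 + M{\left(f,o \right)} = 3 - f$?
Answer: $0$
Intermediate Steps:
$M{\left(f,o \right)} = -3 - f$ ($M{\left(f,o \right)} = -6 - \left(-3 + f\right) = -3 - f$)
$d{\left(n \right)} = n + n^{2} + n \left(-3 - n\right)$ ($d{\left(n \right)} = \left(n^{2} + \left(-3 - n\right) n\right) + n = \left(n^{2} + n \left(-3 - n\right)\right) + n = n + n^{2} + n \left(-3 - n\right)$)
$a{\left(A,Z \right)} = \frac{3}{8 + A}$
$a{\left(5,7 \right)} d{\left(0 \right)} \left(-32\right) = \frac{3}{8 + 5} \left(\left(-2\right) 0\right) \left(-32\right) = \frac{3}{13} \cdot 0 \left(-32\right) = 0 \left(-32\right) = 0$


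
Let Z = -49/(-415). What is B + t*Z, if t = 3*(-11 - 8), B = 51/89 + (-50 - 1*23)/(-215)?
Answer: -1847893/317641 ≈ -5.8176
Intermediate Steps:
Z = 49/415 (Z = -49*(-1/415) = 49/415 ≈ 0.11807)
B = 17462/19135 (B = 51*(1/89) + (-50 - 23)*(-1/215) = 51/89 - 73*(-1/215) = 51/89 + 73/215 = 17462/19135 ≈ 0.91257)
t = -57 (t = 3*(-19) = -57)
B + t*Z = 17462/19135 - 57*49/415 = 17462/19135 - 2793/415 = -1847893/317641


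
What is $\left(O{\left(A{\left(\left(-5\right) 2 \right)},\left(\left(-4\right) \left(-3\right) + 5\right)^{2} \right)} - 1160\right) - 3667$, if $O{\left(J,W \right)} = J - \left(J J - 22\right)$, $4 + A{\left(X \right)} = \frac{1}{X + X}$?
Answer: $- \frac{1930181}{400} \approx -4825.5$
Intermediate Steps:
$A{\left(X \right)} = -4 + \frac{1}{2 X}$ ($A{\left(X \right)} = -4 + \frac{1}{X + X} = -4 + \frac{1}{2 X}$)
$O{\left(J,W \right)} = 22 + J - J^{2}$ ($O{\left(J,W \right)} = J - \left(J^{2} - 22\right) = J - \left(-22 + J^{2}\right) = 22 + J - J^{2}$)
$\left(O{\left(A{\left(\left(-5\right) 2 \right)},\left(\left(-4\right) \left(-3\right) + 5\right)^{2} \right)} - 1160\right) - 3667 = \left(\left(22 - \left(4 - \frac{1}{2 \left(\left(-5\right) 2\right)}\right) - \left(-4 + \frac{1}{2 \left(\left(-5\right) 2\right)}\right)^{2}\right) - 1160\right) - 3667 = \left(\left(22 - \left(4 - \frac{1}{2 \left(-10\right)}\right) - \left(-4 + \frac{1}{2 \left(-10\right)}\right)^{2}\right) - 1160\right) - 3667 = \left(\left(22 + \left(-4 + \frac{1}{2} \left(- \frac{1}{10}\right)\right) - \left(-4 + \frac{1}{2} \left(- \frac{1}{10}\right)\right)^{2}\right) - 1160\right) - 3667 = \left(\left(22 - \frac{81}{20} - \left(-4 - \frac{1}{20}\right)^{2}\right) - 1160\right) - 3667 = \left(\left(22 - \frac{81}{20} - \left(- \frac{81}{20}\right)^{2}\right) - 1160\right) - 3667 = \left(\left(22 - \frac{81}{20} - \frac{6561}{400}\right) - 1160\right) - 3667 = \left(\frac{619}{400} - 1160\right) - 3667 = - \frac{463381}{400} - 3667 = - \frac{1930181}{400}$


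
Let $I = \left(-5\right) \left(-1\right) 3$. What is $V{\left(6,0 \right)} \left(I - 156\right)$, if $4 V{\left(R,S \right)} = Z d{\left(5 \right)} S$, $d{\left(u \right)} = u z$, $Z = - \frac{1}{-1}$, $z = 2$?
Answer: $0$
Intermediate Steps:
$I = 15$ ($I = 5 \cdot 3 = 15$)
$Z = 1$ ($Z = \left(-1\right) \left(-1\right) = 1$)
$d{\left(u \right)} = 2 u$ ($d{\left(u \right)} = u 2 = 2 u$)
$V{\left(R,S \right)} = \frac{5 S}{2}$ ($V{\left(R,S \right)} = \frac{1 \cdot 2 \cdot 5 S}{4} = \frac{1 \cdot 10 S}{4} = \frac{10 S}{4} = \frac{5 S}{2}$)
$V{\left(6,0 \right)} \left(I - 156\right) = \frac{5}{2} \cdot 0 \left(15 - 156\right) = 0 \left(-141\right) = 0$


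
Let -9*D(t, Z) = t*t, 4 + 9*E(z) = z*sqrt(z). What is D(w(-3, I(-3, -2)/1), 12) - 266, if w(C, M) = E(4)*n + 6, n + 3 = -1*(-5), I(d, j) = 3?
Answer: -197758/729 ≈ -271.27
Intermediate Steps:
n = 2 (n = -3 - 1*(-5) = -3 + 5 = 2)
E(z) = -4/9 + z**(3/2)/9 (E(z) = -4/9 + (z*sqrt(z))/9 = -4/9 + z**(3/2)/9)
w(C, M) = 62/9 (w(C, M) = (-4/9 + 4**(3/2)/9)*2 + 6 = (-4/9 + (1/9)*8)*2 + 6 = (-4/9 + 8/9)*2 + 6 = (4/9)*2 + 6 = 8/9 + 6 = 62/9)
D(t, Z) = -t**2/9 (D(t, Z) = -t*t/9 = -t**2/9)
D(w(-3, I(-3, -2)/1), 12) - 266 = -(62/9)**2/9 - 266 = -1/9*3844/81 - 266 = -3844/729 - 266 = -197758/729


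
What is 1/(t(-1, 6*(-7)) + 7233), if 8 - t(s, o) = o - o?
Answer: 1/7241 ≈ 0.00013810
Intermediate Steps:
t(s, o) = 8 (t(s, o) = 8 - (o - o) = 8 - 1*0 = 8 + 0 = 8)
1/(t(-1, 6*(-7)) + 7233) = 1/(8 + 7233) = 1/7241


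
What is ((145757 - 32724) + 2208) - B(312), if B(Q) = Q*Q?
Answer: 17897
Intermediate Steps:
B(Q) = Q²
((145757 - 32724) + 2208) - B(312) = ((145757 - 32724) + 2208) - 1*312² = (113033 + 2208) - 1*97344 = 115241 - 97344 = 17897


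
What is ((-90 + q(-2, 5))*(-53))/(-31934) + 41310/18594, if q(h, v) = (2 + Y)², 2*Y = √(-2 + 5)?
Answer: 274484711/131951288 + 53*√3/15967 ≈ 2.0859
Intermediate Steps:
Y = √3/2 (Y = √(-2 + 5)/2 = √3/2 ≈ 0.86602)
q(h, v) = (2 + √3/2)²
((-90 + q(-2, 5))*(-53))/(-31934) + 41310/18594 = ((-90 + (4 + √3)²/4)*(-53))/(-31934) + 41310/18594 = (4770 - 53*(4 + √3)²/4)*(-1/31934) + 41310*(1/18594) = (-2385/15967 + 53*(4 + √3)²/127736) + 2295/1033 = 34180560/16493911 + 53*(4 + √3)²/127736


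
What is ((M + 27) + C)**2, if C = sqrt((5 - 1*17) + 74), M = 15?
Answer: (42 + sqrt(62))**2 ≈ 2487.4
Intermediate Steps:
C = sqrt(62) (C = sqrt((5 - 17) + 74) = sqrt(-12 + 74) = sqrt(62) ≈ 7.8740)
((M + 27) + C)**2 = ((15 + 27) + sqrt(62))**2 = (42 + sqrt(62))**2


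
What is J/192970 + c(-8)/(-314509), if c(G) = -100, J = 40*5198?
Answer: 284400036/263873051 ≈ 1.0778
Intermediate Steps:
J = 207920
J/192970 + c(-8)/(-314509) = 207920/192970 - 100/(-314509) = 207920*(1/192970) - 100*(-1/314509) = 904/839 + 100/314509 = 284400036/263873051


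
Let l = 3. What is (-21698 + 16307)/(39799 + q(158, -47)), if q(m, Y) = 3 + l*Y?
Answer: -5391/39661 ≈ -0.13593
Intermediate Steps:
q(m, Y) = 3 + 3*Y
(-21698 + 16307)/(39799 + q(158, -47)) = (-21698 + 16307)/(39799 + (3 + 3*(-47))) = -5391/(39799 + (3 - 141)) = -5391/(39799 - 138) = -5391/39661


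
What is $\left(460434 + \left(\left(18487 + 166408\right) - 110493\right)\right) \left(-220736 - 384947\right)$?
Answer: $-323941072988$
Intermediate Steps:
$\left(460434 + \left(\left(18487 + 166408\right) - 110493\right)\right) \left(-220736 - 384947\right) = \left(460434 + \left(184895 - 110493\right)\right) \left(-605683\right) = \left(460434 + 74402\right) \left(-605683\right) = 534836 \left(-605683\right) = -323941072988$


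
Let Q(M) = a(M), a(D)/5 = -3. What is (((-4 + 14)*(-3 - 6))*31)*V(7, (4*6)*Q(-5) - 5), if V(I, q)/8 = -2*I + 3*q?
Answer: 24752880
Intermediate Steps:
a(D) = -15 (a(D) = 5*(-3) = -15)
Q(M) = -15
V(I, q) = -16*I + 24*q (V(I, q) = 8*(-2*I + 3*q) = -16*I + 24*q)
(((-4 + 14)*(-3 - 6))*31)*V(7, (4*6)*Q(-5) - 5) = (((-4 + 14)*(-3 - 6))*31)*(-16*7 + 24*((4*6)*(-15) - 5)) = ((10*(-9))*31)*(-112 + 24*(24*(-15) - 5)) = (-90*31)*(-112 + 24*(-360 - 5)) = -2790*(-112 + 24*(-365)) = -2790*(-112 - 8760) = -2790*(-8872) = 24752880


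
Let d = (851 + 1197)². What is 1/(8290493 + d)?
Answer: 1/12484797 ≈ 8.0097e-8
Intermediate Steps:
d = 4194304 (d = 2048² = 4194304)
1/(8290493 + d) = 1/(8290493 + 4194304) = 1/12484797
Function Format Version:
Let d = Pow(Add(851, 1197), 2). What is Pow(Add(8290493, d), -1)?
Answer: Rational(1, 12484797) ≈ 8.0097e-8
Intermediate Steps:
d = 4194304 (d = Pow(2048, 2) = 4194304)
Pow(Add(8290493, d), -1) = Pow(Add(8290493, 4194304), -1) = Pow(12484797, -1) = Rational(1, 12484797)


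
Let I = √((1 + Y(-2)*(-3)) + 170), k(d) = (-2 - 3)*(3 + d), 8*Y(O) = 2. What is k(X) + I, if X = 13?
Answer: -80 + √681/2 ≈ -66.952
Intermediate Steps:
Y(O) = ¼ (Y(O) = (⅛)*2 = ¼)
k(d) = -15 - 5*d (k(d) = -5*(3 + d) = -15 - 5*d)
I = √681/2 (I = √((1 + (¼)*(-3)) + 170) = √((1 - ¾) + 170) = √(¼ + 170) = √(681/4) = √681/2 ≈ 13.048)
k(X) + I = (-15 - 5*13) + √681/2 = (-15 - 65) + √681/2 = -80 + √681/2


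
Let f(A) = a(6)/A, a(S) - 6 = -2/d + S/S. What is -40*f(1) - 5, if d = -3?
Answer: -935/3 ≈ -311.67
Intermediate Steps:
a(S) = 23/3 (a(S) = 6 + (-2/(-3) + S/S) = 6 + (-2*(-⅓) + 1) = 6 + (⅔ + 1) = 6 + 5/3 = 23/3)
f(A) = 23/(3*A)
-40*f(1) - 5 = -920/(3*1) - 5 = -920/3 - 5 = -935/3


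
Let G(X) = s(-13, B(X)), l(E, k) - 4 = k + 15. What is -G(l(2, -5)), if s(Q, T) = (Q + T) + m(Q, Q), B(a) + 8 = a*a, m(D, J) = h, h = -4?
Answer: -171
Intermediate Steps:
m(D, J) = -4
B(a) = -8 + a² (B(a) = -8 + a*a = -8 + a²)
s(Q, T) = -4 + Q + T (s(Q, T) = (Q + T) - 4 = -4 + Q + T)
l(E, k) = 19 + k (l(E, k) = 4 + (k + 15) = 4 + (15 + k) = 19 + k)
G(X) = -25 + X² (G(X) = -4 - 13 + (-8 + X²) = -25 + X²)
-G(l(2, -5)) = -(-25 + (19 - 5)²) = -(-25 + 14²) = -(-25 + 196) = -1*171 = -171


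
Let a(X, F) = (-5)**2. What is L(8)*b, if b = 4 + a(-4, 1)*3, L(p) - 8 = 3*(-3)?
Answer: -79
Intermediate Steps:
a(X, F) = 25
L(p) = -1 (L(p) = 8 + 3*(-3) = 8 - 9 = -1)
b = 79 (b = 4 + 25*3 = 4 + 75 = 79)
L(8)*b = -1*79 = -79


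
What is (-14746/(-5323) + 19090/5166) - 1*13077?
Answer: -179710816840/13749309 ≈ -13071.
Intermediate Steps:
(-14746/(-5323) + 19090/5166) - 1*13077 = (-14746*(-1/5323) + 19090*(1/5166)) - 13077 = (14746/5323 + 9545/2583) - 13077 = 88896953/13749309 - 13077 = -179710816840/13749309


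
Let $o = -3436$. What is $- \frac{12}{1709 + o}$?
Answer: $\frac{12}{1727} \approx 0.0069485$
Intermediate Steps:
$- \frac{12}{1709 + o} = - \frac{12}{1709 - 3436} = - \frac{12}{-1727} = \left(-12\right) \left(- \frac{1}{1727}\right) = \frac{12}{1727}$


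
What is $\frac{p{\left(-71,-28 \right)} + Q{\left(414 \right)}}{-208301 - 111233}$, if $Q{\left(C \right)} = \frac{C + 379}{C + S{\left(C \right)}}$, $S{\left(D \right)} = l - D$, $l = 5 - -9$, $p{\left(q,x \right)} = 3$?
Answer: $- \frac{835}{4473476} \approx -0.00018666$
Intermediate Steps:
$l = 14$ ($l = 5 + 9 = 14$)
$S{\left(D \right)} = 14 - D$
$Q{\left(C \right)} = \frac{379}{14} + \frac{C}{14}$ ($Q{\left(C \right)} = \frac{C + 379}{C - \left(-14 + C\right)} = \frac{379 + C}{14} = \left(379 + C\right) \frac{1}{14} = \frac{379}{14} + \frac{C}{14}$)
$\frac{p{\left(-71,-28 \right)} + Q{\left(414 \right)}}{-208301 - 111233} = \frac{3 + \left(\frac{379}{14} + \frac{1}{14} \cdot 414\right)}{-208301 - 111233} = \frac{3 + \left(\frac{379}{14} + \frac{207}{7}\right)}{-319534} = \left(3 + \frac{793}{14}\right) \left(- \frac{1}{319534}\right) = \frac{835}{14} \left(- \frac{1}{319534}\right) = - \frac{835}{4473476}$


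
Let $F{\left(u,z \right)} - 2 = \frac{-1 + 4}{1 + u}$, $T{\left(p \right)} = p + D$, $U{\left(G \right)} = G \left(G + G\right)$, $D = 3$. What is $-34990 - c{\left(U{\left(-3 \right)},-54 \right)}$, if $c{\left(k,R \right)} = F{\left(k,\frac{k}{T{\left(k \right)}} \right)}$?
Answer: $- \frac{664851}{19} \approx -34992.0$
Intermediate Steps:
$U{\left(G \right)} = 2 G^{2}$ ($U{\left(G \right)} = G 2 G = 2 G^{2}$)
$T{\left(p \right)} = 3 + p$ ($T{\left(p \right)} = p + 3 = 3 + p$)
$F{\left(u,z \right)} = 2 + \frac{3}{1 + u}$ ($F{\left(u,z \right)} = 2 + \frac{-1 + 4}{1 + u} = 2 + \frac{3}{1 + u}$)
$c{\left(k,R \right)} = \frac{5 + 2 k}{1 + k}$
$-34990 - c{\left(U{\left(-3 \right)},-54 \right)} = -34990 - \frac{5 + 2 \cdot 2 \left(-3\right)^{2}}{1 + 2 \left(-3\right)^{2}} = -34990 - \frac{5 + 2 \cdot 2 \cdot 9}{1 + 2 \cdot 9} = -34990 - \frac{5 + 2 \cdot 18}{1 + 18} = -34990 - \frac{5 + 36}{19} = -34990 - \frac{1}{19} \cdot 41 = -34990 - \frac{41}{19} = - \frac{664851}{19}$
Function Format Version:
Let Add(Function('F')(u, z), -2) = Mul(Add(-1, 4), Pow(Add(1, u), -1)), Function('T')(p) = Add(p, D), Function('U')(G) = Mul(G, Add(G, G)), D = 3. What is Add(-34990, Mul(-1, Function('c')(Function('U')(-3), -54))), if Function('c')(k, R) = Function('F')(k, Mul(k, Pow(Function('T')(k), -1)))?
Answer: Rational(-664851, 19) ≈ -34992.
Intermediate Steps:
Function('U')(G) = Mul(2, Pow(G, 2)) (Function('U')(G) = Mul(G, Mul(2, G)) = Mul(2, Pow(G, 2)))
Function('T')(p) = Add(3, p) (Function('T')(p) = Add(p, 3) = Add(3, p))
Function('F')(u, z) = Add(2, Mul(3, Pow(Add(1, u), -1))) (Function('F')(u, z) = Add(2, Mul(Add(-1, 4), Pow(Add(1, u), -1))) = Add(2, Mul(3, Pow(Add(1, u), -1))))
Function('c')(k, R) = Mul(Pow(Add(1, k), -1), Add(5, Mul(2, k)))
Add(-34990, Mul(-1, Function('c')(Function('U')(-3), -54))) = Add(-34990, Mul(-1, Mul(Pow(Add(1, Mul(2, Pow(-3, 2))), -1), Add(5, Mul(2, Mul(2, Pow(-3, 2))))))) = Add(-34990, Mul(-1, Mul(Pow(Add(1, Mul(2, 9)), -1), Add(5, Mul(2, Mul(2, 9)))))) = Add(-34990, Mul(-1, Mul(Pow(Add(1, 18), -1), Add(5, Mul(2, 18))))) = Add(-34990, Mul(-1, Mul(Pow(19, -1), Add(5, 36)))) = Add(-34990, Mul(-1, Mul(Rational(1, 19), 41))) = Add(-34990, Mul(-1, Rational(41, 19))) = Add(-34990, Rational(-41, 19)) = Rational(-664851, 19)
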